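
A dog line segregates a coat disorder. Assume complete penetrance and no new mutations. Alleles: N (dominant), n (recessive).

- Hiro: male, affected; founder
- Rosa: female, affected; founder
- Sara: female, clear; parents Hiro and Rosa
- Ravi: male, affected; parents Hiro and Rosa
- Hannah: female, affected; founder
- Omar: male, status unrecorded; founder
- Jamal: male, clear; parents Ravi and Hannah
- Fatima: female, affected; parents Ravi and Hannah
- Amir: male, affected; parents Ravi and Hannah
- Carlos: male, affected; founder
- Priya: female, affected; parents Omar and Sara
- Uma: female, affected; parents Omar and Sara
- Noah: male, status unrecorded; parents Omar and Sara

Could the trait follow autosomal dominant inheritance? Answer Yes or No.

Yes

A consistent assignment under autosomal dominant exists: Hiro Nn, Rosa Nn, Sara nn, Ravi Nn, Hannah Nn, Omar NN, Jamal nn, Fatima NN, Amir NN, Carlos NN, Priya Nn, Uma Nn, Noah Nn.
In this assignment every recorded phenotype matches its genotype and every non-founder's genotype is obtainable from its parents' genotypes, so the pedigree is consistent.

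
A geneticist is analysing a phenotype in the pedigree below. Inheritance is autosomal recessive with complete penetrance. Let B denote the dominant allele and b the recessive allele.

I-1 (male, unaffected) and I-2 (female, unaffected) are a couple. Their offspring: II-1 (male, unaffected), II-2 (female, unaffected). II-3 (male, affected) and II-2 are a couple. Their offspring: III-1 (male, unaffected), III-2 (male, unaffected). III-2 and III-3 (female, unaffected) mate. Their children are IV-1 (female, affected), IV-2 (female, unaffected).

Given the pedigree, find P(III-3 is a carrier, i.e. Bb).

III-3 is unaffected so carries B and passed b to IV-1 (bb), so III-3 is Bb, giving P(Bb) = 1.

1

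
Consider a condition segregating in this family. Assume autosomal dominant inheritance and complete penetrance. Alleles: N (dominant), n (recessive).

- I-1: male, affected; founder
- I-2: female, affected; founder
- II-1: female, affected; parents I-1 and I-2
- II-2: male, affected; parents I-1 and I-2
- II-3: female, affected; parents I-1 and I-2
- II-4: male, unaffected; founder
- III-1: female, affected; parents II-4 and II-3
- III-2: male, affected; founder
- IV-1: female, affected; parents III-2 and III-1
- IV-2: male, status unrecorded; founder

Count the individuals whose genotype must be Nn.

Obligate heterozygotes: III-1 is affected so carries N and received n from II-4 (nn), so III-1 is Nn.
Every other individual is either homozygous by phenotype or has at least one consistent homozygous assignment, so the count is 1.

1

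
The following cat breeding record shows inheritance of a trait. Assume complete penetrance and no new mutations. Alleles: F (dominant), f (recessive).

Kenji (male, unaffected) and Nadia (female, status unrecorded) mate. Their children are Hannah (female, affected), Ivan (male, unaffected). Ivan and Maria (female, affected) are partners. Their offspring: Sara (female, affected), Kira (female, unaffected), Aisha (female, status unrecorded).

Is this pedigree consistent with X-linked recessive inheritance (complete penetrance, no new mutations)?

No

Under X-linked recessive, Hannah (affected, female) cannot arise from Kenji (unaffected) × Nadia (unrecorded).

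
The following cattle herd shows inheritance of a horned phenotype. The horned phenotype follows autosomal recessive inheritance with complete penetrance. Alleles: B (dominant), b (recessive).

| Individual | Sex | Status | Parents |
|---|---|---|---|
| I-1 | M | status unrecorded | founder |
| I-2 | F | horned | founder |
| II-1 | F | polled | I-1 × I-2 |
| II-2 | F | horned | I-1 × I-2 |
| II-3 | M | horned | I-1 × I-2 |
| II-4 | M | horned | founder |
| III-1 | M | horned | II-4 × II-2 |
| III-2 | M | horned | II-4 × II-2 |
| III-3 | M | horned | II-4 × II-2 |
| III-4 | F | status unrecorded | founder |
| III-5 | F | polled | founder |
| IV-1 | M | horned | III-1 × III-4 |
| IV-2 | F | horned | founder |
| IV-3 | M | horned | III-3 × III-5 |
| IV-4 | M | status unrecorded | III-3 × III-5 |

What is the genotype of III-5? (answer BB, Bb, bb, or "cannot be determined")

Bb

From phenotype alone, III-5 is BB or Bb.
III-5 is polled so carries B and passed b to IV-3 (bb), so III-5 is Bb.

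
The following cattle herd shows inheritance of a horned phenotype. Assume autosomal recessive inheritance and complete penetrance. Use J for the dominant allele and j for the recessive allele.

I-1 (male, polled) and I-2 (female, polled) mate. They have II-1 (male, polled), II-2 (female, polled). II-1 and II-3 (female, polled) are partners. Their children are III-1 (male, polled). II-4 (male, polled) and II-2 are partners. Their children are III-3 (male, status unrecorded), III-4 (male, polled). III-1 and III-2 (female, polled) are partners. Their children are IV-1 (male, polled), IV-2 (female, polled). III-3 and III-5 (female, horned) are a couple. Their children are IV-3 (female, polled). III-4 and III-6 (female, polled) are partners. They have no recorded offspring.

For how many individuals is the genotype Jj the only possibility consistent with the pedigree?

1

Obligate heterozygotes: IV-3 is polled so carries J and received j from III-5 (jj), so IV-3 is Jj.
Every other individual is either homozygous by phenotype or has at least one consistent homozygous assignment, so the count is 1.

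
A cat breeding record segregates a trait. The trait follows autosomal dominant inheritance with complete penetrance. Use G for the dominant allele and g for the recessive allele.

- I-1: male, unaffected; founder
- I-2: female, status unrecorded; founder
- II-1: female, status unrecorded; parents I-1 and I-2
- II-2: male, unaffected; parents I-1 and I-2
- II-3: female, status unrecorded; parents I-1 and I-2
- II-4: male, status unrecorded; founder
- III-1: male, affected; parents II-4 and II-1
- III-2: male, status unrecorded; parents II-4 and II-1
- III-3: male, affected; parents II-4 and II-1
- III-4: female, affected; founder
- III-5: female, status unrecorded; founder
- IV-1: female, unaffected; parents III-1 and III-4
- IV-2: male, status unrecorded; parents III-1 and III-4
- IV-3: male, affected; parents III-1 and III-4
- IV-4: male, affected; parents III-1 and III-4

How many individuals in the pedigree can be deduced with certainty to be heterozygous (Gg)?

2

Obligate heterozygotes: III-1 is affected so carries G and passed g to IV-1 (gg), so III-1 is Gg; III-4 is affected so carries G and passed g to IV-1 (gg), so III-4 is Gg.
Every other individual is either homozygous by phenotype or has at least one consistent homozygous assignment, so the count is 2.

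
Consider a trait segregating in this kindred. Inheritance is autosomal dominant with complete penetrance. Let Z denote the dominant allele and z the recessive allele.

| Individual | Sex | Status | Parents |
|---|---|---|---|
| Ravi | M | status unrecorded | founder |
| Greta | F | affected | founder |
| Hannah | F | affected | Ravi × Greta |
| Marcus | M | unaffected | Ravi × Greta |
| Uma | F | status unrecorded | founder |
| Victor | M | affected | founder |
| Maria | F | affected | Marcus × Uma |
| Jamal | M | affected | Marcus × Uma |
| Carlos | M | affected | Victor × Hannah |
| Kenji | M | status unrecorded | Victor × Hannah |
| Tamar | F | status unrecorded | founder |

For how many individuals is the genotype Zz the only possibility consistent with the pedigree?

3

Obligate heterozygotes: Greta is affected so carries Z and passed z to Marcus (zz), so Greta is Zz; Maria is affected so carries Z and received z from Marcus (zz), so Maria is Zz; Jamal is affected so carries Z and received z from Marcus (zz), so Jamal is Zz.
Every other individual is either homozygous by phenotype or has at least one consistent homozygous assignment, so the count is 3.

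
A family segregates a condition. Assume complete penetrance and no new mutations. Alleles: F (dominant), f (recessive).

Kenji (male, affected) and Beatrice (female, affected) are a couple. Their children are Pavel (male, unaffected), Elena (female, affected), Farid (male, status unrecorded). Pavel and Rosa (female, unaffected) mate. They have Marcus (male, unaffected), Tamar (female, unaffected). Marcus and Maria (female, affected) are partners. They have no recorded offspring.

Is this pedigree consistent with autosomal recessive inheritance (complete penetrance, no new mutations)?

No

Under autosomal recessive, Pavel (unaffected, male) cannot arise from Kenji (affected) × Beatrice (affected).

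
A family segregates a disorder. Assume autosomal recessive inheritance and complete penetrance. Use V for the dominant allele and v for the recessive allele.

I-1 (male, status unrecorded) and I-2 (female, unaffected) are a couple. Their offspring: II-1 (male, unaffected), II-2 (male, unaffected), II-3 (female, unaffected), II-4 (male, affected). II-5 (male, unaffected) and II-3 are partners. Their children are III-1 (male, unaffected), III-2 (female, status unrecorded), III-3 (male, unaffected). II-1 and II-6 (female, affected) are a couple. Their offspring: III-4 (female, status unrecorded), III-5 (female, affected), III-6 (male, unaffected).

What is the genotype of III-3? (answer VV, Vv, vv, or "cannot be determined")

cannot be determined

III-3's phenotype allows VV or Vv, and no parent or child forces a single allele at both positions; consistent genotype assignments exist with III-3 as VV or Vv.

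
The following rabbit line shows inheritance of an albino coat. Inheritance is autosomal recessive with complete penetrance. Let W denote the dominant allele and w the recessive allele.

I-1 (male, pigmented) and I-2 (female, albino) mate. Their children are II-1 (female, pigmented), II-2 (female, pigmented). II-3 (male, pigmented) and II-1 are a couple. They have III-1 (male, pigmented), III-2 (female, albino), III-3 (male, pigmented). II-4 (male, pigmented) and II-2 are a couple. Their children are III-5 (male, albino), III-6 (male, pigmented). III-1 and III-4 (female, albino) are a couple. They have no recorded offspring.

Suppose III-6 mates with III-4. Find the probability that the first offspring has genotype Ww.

II-4 is pigmented so carries W and passed w to III-5 (ww), so II-4 is Ww.
II-2 is pigmented so carries W and received w from I-2 (ww), so II-2 is Ww.
III-6 is a pigmented offspring of II-4 (Ww) × II-2 (Ww), whose cross gives 1/4 WW : 1/2 Ww : 1/4 ww; conditioning on being pigmented, III-6 is WW with probability 1/3, Ww with probability 2/3.
III-4 is albino, so III-4 is ww.
Summing over parental genotype combinations, P(offspring has genotype Ww) = 1/3·1 + 2/3·1/2 = 2/3.

2/3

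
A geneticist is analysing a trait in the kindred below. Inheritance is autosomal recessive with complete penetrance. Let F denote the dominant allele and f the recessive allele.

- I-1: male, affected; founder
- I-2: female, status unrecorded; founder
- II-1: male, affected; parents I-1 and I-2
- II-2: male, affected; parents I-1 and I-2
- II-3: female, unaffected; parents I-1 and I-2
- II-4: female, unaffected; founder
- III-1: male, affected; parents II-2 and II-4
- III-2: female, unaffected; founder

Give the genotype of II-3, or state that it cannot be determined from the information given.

Ff

From phenotype alone, II-3 is FF or Ff.
II-3 is unaffected so carries F and received f from I-1 (ff), so II-3 is Ff.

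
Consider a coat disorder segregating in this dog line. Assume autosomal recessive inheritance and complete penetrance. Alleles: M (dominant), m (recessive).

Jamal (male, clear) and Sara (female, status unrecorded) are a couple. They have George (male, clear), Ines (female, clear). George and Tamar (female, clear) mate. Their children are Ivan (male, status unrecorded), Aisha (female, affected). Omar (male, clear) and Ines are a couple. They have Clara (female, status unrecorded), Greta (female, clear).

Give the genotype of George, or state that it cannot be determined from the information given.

Mm

From phenotype alone, George is MM or Mm.
George is clear so carries M and passed m to Aisha (mm), so George is Mm.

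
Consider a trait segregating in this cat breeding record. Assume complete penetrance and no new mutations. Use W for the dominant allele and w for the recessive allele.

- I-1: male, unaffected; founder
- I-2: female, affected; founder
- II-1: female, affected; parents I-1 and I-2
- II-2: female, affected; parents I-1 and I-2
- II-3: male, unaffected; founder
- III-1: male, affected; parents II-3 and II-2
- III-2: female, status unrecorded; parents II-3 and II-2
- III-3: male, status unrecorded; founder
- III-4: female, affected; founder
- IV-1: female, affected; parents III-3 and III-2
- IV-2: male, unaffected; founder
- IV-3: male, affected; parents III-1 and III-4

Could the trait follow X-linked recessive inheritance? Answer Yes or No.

No

Under X-linked recessive, II-1 (affected, female) cannot arise from I-1 (unaffected) × I-2 (affected).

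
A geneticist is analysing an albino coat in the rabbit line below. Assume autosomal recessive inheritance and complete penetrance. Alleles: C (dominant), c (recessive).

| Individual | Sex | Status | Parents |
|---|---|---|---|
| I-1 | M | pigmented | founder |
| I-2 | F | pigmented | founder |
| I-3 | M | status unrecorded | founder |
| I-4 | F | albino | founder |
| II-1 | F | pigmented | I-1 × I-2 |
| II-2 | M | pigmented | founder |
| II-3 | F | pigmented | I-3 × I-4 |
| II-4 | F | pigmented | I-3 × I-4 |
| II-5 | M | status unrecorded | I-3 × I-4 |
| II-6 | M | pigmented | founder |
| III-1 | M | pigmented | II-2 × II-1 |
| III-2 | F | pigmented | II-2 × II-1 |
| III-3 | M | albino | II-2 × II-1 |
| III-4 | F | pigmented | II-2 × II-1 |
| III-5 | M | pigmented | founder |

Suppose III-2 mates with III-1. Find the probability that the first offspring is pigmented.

II-2 is pigmented so carries C and passed c to III-3 (cc), so II-2 is Cc.
II-1 is pigmented so carries C and passed c to III-3 (cc), so II-1 is Cc.
III-2 is a pigmented offspring of II-2 (Cc) × II-1 (Cc), whose cross gives 1/4 CC : 1/2 Cc : 1/4 cc; conditioning on being pigmented, III-2 is CC with probability 1/3, Cc with probability 2/3.
III-1 is a pigmented offspring of II-2 (Cc) × II-1 (Cc), whose cross gives 1/4 CC : 1/2 Cc : 1/4 cc; conditioning on being pigmented, III-1 is CC with probability 1/3, Cc with probability 2/3.
Summing over parental genotype combinations, P(offspring is pigmented) = 1/9·1 + 2/9·1 + 2/9·1 + 4/9·3/4 = 8/9.

8/9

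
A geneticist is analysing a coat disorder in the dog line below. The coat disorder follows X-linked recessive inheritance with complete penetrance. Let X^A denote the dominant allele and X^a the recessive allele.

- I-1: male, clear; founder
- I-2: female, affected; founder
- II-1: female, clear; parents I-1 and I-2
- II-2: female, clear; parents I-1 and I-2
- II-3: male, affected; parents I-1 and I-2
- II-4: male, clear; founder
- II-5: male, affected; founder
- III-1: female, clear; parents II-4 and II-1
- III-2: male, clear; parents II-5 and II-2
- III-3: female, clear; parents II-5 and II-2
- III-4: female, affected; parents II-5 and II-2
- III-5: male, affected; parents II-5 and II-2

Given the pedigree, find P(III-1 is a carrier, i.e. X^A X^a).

II-4 is clear, so II-4 is X^A Y.
II-1 is clear so carries A and received a from I-2 (X^a X^a), so II-1 is X^A X^a.
Their cross gives offspring ratios 1/2 X^A X^A : 1/2 X^A X^a. Conditioning on III-1 being clear, P(X^A X^a) = 1/2 / 1 = 1/2.

1/2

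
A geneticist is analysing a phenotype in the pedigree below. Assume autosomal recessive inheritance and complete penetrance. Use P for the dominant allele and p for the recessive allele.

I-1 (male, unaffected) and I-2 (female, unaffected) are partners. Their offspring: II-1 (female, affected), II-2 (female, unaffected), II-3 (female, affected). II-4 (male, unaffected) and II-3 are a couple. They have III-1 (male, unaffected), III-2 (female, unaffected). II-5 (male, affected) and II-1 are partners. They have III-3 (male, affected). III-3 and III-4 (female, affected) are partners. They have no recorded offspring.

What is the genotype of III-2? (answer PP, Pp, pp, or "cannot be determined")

Pp

From phenotype alone, III-2 is PP or Pp.
III-2 is unaffected so carries P and received p from II-3 (pp), so III-2 is Pp.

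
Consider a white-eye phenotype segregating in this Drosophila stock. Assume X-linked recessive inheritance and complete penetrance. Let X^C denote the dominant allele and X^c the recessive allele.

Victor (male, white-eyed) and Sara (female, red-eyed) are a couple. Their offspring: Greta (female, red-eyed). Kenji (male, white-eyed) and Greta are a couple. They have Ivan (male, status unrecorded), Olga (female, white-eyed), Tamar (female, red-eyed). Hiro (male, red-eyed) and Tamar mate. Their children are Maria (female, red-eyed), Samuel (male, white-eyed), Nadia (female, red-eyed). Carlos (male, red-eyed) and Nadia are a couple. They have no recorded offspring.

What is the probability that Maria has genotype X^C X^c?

Hiro is red-eyed, so Hiro is X^C Y.
Tamar is red-eyed so carries C and received c from Kenji (X^c Y), so Tamar is X^C X^c.
Their cross gives offspring ratios 1/2 X^C X^C : 1/2 X^C X^c. Conditioning on Maria being red-eyed, P(X^C X^c) = 1/2 / 1 = 1/2.

1/2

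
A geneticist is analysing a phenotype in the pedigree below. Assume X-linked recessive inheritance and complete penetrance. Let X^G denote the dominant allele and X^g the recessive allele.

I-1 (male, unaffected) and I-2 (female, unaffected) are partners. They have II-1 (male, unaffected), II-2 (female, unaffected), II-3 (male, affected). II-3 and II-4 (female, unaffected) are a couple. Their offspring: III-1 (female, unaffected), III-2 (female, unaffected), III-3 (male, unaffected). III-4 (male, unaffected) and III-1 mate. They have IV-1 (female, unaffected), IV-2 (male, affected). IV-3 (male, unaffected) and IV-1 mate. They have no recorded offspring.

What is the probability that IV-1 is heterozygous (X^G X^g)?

III-4 is unaffected, so III-4 is X^G Y.
III-1 is unaffected so carries G and received g from II-3 (X^g Y), so III-1 is X^G X^g.
Their cross gives offspring ratios 1/2 X^G X^G : 1/2 X^G X^g. Conditioning on IV-1 being unaffected, P(X^G X^g) = 1/2 / 1 = 1/2.

1/2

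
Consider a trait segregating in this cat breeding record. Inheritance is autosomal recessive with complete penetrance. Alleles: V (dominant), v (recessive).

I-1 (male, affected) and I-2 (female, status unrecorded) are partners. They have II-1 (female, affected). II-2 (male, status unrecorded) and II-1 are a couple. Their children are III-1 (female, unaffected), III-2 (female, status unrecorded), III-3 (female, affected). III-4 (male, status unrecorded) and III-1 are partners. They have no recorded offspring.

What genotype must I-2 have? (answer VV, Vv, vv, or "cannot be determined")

cannot be determined

I-2's phenotype is unrecorded, and no parent or child forces a single allele at both positions; consistent genotype assignments exist with I-2 as Vv or vv.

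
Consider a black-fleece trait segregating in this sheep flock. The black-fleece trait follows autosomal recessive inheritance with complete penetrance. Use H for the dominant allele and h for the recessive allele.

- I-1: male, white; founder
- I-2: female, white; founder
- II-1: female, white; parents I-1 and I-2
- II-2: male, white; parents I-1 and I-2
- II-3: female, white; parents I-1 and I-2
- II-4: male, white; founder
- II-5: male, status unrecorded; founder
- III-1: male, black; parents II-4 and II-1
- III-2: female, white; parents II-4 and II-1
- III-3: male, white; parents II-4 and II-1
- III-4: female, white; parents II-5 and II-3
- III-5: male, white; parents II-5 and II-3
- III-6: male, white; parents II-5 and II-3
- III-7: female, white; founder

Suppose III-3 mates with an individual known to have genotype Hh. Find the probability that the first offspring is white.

5/6

II-4 is white so carries H and passed h to III-1 (hh), so II-4 is Hh.
II-1 is white so carries H and passed h to III-1 (hh), so II-1 is Hh.
III-3 is a white offspring of II-4 (Hh) × II-1 (Hh), whose cross gives 1/4 HH : 1/2 Hh : 1/4 hh; conditioning on being white, III-3 is HH with probability 1/3, Hh with probability 2/3.
Summing over parental genotype combinations, P(offspring is white) = 1/3·1 + 2/3·3/4 = 5/6.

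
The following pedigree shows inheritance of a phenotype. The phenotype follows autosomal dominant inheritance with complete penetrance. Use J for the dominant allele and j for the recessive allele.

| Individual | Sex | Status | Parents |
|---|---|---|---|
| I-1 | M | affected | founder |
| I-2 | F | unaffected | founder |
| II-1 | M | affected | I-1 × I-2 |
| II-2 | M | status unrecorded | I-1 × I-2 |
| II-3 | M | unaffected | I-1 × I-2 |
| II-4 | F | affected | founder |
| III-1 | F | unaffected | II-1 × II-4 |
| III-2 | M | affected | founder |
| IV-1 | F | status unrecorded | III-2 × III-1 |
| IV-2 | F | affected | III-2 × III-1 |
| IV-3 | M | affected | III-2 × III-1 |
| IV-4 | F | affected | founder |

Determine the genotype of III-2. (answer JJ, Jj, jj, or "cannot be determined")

cannot be determined

III-2's phenotype allows JJ or Jj, and no parent or child forces a single allele at both positions; consistent genotype assignments exist with III-2 as JJ or Jj.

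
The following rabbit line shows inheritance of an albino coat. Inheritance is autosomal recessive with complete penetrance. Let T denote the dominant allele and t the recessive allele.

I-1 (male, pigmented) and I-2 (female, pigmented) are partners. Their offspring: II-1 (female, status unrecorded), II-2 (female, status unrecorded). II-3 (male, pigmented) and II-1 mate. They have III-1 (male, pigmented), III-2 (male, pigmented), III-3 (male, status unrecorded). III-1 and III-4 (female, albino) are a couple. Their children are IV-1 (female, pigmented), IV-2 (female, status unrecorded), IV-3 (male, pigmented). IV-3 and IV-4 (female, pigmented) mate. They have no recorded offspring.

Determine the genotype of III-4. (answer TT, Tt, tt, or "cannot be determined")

tt

III-4 is albino, so III-4 is tt.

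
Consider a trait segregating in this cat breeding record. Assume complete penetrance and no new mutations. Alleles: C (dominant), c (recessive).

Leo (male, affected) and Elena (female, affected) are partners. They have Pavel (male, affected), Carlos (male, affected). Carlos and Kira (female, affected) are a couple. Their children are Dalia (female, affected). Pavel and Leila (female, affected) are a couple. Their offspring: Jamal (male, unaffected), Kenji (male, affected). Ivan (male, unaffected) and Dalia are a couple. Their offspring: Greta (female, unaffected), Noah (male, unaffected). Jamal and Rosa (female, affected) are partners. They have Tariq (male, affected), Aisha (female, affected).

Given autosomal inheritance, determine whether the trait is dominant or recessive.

Pavel and Leila are both affected yet have an unaffected child Jamal. Under a recessive model two affected parents are homozygous and every child would be affected, so the trait cannot be recessive.

dominant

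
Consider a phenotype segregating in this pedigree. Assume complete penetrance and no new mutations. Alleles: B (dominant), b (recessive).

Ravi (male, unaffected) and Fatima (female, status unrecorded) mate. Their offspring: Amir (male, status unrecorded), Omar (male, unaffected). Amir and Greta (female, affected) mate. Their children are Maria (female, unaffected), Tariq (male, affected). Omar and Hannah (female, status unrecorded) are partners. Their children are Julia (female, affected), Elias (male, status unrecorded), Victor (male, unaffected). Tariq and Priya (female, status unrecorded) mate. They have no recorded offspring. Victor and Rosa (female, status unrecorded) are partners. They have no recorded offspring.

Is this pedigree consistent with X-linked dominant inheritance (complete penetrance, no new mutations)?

Yes

A consistent assignment under X-linked dominant exists: Ravi X^b Y, Fatima X^B X^b, Amir X^b Y, Omar X^b Y, Greta X^B X^b, Hannah X^B X^b, Maria X^b X^b, Tariq X^B Y, Priya X^B X^B, Julia X^B X^b, Elias X^B Y, Victor X^b Y, Rosa X^B X^B.
In this assignment every recorded phenotype matches its genotype and every non-founder's genotype is obtainable from its parents' genotypes, so the pedigree is consistent.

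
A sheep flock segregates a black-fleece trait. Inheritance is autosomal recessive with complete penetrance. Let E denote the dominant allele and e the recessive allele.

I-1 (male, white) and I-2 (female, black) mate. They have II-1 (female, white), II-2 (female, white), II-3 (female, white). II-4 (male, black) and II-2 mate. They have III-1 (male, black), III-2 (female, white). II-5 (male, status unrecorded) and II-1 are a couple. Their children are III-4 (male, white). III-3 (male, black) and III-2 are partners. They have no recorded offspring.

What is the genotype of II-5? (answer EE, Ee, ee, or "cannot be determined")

cannot be determined

II-5's phenotype is unrecorded, and no parent or child forces a single allele at both positions; consistent genotype assignments exist with II-5 as EE or Ee or ee.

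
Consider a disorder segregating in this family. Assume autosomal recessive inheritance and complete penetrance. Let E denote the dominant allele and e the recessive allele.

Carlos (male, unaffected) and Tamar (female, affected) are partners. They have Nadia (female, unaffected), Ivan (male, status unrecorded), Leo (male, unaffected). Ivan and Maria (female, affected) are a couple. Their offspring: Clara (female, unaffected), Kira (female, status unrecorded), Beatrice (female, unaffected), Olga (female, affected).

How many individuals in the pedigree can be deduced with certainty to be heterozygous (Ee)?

5

Obligate heterozygotes: Nadia is unaffected so carries E and received e from Tamar (ee), so Nadia is Ee; Ivan passed E to Clara (Ee, whose e came from Maria) and received e from Tamar (ee), so Ivan is Ee; Leo is unaffected so carries E and received e from Tamar (ee), so Leo is Ee; Clara is unaffected so carries E and received e from Maria (ee), so Clara is Ee; Beatrice is unaffected so carries E and received e from Maria (ee), so Beatrice is Ee.
Every other individual is either homozygous by phenotype or has at least one consistent homozygous assignment, so the count is 5.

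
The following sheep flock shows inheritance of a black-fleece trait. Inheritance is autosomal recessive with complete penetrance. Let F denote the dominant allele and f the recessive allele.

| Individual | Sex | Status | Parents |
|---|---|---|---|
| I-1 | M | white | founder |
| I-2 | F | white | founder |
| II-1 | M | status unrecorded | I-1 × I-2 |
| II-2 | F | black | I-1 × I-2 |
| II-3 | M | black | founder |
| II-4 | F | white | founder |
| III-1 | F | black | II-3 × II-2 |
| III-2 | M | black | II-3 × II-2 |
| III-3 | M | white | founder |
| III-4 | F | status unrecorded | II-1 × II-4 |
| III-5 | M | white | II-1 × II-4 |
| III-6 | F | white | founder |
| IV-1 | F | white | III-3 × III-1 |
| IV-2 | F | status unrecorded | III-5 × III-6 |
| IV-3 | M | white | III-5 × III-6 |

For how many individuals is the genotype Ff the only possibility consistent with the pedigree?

Obligate heterozygotes: I-1 is white so carries F and passed f to II-2 (ff), so I-1 is Ff; I-2 is white so carries F and passed f to II-2 (ff), so I-2 is Ff; IV-1 is white so carries F and received f from III-1 (ff), so IV-1 is Ff.
Every other individual is either homozygous by phenotype or has at least one consistent homozygous assignment, so the count is 3.

3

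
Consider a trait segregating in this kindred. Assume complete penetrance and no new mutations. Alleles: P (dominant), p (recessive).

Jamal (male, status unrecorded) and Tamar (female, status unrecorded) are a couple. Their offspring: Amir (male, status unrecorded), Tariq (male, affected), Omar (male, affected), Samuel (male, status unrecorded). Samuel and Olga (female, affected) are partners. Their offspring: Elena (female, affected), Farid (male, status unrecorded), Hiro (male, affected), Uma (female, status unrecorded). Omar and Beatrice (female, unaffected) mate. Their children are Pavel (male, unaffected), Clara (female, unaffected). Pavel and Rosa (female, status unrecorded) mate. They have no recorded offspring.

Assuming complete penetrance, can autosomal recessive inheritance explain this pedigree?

A consistent assignment under autosomal recessive exists: Jamal Pp, Tamar Pp, Amir PP, Tariq pp, Omar pp, Samuel Pp, Olga pp, Beatrice PP, Elena pp, Farid Pp, Hiro pp, Uma Pp, Pavel Pp, Clara Pp, Rosa PP.
In this assignment every recorded phenotype matches its genotype and every non-founder's genotype is obtainable from its parents' genotypes, so the pedigree is consistent.

Yes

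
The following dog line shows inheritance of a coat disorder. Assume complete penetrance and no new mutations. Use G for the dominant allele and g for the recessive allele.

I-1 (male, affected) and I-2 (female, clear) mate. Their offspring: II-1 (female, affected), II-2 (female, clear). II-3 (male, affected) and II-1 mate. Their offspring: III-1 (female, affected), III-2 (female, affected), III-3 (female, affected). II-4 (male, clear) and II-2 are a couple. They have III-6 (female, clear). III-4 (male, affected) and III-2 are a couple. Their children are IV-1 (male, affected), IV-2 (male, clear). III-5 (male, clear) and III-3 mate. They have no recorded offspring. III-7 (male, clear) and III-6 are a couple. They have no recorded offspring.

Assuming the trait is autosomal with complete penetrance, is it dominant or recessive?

III-4 and III-2 are both affected yet have a clear child IV-2. Under a recessive model two affected parents are homozygous and every child would be affected, so the trait cannot be recessive.

dominant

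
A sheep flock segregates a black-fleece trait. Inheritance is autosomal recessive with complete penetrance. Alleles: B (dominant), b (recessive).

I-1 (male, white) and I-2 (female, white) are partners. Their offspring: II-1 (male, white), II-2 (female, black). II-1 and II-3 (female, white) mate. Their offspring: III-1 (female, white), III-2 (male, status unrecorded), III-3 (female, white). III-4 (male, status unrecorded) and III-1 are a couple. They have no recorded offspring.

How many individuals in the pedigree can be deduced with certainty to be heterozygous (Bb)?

2

Obligate heterozygotes: I-1 is white so carries B and passed b to II-2 (bb), so I-1 is Bb; I-2 is white so carries B and passed b to II-2 (bb), so I-2 is Bb.
Every other individual is either homozygous by phenotype or has at least one consistent homozygous assignment, so the count is 2.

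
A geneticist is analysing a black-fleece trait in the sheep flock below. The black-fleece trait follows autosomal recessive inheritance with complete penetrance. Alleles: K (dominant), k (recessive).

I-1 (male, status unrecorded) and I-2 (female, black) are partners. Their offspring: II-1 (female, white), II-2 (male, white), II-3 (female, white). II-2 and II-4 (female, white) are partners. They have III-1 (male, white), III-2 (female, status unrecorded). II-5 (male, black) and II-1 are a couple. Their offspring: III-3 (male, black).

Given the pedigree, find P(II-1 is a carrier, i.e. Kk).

II-1 is white so carries K and received k from I-2 (kk), so II-1 is Kk, giving P(Kk) = 1.

1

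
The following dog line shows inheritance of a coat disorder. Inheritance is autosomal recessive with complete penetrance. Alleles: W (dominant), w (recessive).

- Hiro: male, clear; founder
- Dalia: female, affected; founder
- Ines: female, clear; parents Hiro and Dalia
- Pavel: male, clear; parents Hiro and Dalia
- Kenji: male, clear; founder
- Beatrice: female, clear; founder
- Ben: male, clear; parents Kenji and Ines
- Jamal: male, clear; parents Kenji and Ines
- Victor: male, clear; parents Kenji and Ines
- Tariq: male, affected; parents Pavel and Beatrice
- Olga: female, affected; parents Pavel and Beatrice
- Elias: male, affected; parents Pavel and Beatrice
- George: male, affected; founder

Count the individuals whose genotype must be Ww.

3

Obligate heterozygotes: Ines is clear so carries W and received w from Dalia (ww), so Ines is Ww; Pavel is clear so carries W and received w from Dalia (ww), so Pavel is Ww; Beatrice is clear so carries W and passed w to Tariq (ww), so Beatrice is Ww.
Every other individual is either homozygous by phenotype or has at least one consistent homozygous assignment, so the count is 3.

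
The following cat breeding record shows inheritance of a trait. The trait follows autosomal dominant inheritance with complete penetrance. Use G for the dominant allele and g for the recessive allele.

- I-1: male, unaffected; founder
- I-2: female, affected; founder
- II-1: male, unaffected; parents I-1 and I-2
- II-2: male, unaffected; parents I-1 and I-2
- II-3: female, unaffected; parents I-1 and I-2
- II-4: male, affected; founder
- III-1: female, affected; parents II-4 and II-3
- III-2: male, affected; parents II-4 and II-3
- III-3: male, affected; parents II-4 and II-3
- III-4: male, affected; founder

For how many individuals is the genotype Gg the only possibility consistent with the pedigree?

4

Obligate heterozygotes: I-2 is affected so carries G and passed g to II-1 (gg), so I-2 is Gg; III-1 is affected so carries G and received g from II-3 (gg), so III-1 is Gg; III-2 is affected so carries G and received g from II-3 (gg), so III-2 is Gg; III-3 is affected so carries G and received g from II-3 (gg), so III-3 is Gg.
Every other individual is either homozygous by phenotype or has at least one consistent homozygous assignment, so the count is 4.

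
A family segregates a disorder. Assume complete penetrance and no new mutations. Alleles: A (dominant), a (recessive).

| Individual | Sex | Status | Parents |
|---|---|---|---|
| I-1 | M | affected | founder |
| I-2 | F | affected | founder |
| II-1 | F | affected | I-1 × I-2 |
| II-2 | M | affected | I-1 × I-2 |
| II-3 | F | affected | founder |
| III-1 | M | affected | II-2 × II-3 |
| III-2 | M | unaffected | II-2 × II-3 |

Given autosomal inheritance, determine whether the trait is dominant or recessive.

II-2 and II-3 are both affected yet have an unaffected child III-2. Under a recessive model two affected parents are homozygous and every child would be affected, so the trait cannot be recessive.

dominant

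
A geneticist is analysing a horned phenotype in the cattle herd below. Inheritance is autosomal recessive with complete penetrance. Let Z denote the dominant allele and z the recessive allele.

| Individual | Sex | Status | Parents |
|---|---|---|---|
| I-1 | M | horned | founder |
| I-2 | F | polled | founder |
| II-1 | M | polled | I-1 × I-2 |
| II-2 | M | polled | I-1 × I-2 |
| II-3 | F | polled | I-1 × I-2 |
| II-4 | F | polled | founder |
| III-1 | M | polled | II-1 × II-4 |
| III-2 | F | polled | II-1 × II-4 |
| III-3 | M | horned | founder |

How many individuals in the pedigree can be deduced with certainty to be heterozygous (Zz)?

3

Obligate heterozygotes: II-1 is polled so carries Z and received z from I-1 (zz), so II-1 is Zz; II-2 is polled so carries Z and received z from I-1 (zz), so II-2 is Zz; II-3 is polled so carries Z and received z from I-1 (zz), so II-3 is Zz.
Every other individual is either homozygous by phenotype or has at least one consistent homozygous assignment, so the count is 3.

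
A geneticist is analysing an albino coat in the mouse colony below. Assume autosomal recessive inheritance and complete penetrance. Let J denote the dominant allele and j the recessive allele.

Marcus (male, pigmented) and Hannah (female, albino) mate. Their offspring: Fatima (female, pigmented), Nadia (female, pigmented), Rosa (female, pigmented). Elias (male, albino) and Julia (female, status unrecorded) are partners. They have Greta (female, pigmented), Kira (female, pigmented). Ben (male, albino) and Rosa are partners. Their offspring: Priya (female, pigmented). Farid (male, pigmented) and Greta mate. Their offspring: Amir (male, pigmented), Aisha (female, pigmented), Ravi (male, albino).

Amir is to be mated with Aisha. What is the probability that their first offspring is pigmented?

8/9

Farid is pigmented so carries J and passed j to Ravi (jj), so Farid is Jj.
Greta is pigmented so carries J and received j from Elias (jj), so Greta is Jj.
Amir is a pigmented offspring of Farid (Jj) × Greta (Jj), whose cross gives 1/4 JJ : 1/2 Jj : 1/4 jj; conditioning on being pigmented, Amir is JJ with probability 1/3, Jj with probability 2/3.
Aisha is a pigmented offspring of Farid (Jj) × Greta (Jj), whose cross gives 1/4 JJ : 1/2 Jj : 1/4 jj; conditioning on being pigmented, Aisha is JJ with probability 1/3, Jj with probability 2/3.
Summing over parental genotype combinations, P(offspring is pigmented) = 1/9·1 + 2/9·1 + 2/9·1 + 4/9·3/4 = 8/9.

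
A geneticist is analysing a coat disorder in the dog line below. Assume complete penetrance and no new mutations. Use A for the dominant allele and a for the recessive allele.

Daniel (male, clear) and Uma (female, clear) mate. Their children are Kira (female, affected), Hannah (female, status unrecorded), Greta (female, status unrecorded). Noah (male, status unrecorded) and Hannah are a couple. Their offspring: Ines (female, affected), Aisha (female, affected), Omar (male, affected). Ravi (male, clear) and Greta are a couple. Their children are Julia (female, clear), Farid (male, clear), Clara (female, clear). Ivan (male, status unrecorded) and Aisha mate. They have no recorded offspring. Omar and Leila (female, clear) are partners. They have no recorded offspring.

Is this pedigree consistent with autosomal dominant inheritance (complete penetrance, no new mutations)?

Under autosomal dominant, Kira (affected, female) cannot arise from Daniel (clear) × Uma (clear).

No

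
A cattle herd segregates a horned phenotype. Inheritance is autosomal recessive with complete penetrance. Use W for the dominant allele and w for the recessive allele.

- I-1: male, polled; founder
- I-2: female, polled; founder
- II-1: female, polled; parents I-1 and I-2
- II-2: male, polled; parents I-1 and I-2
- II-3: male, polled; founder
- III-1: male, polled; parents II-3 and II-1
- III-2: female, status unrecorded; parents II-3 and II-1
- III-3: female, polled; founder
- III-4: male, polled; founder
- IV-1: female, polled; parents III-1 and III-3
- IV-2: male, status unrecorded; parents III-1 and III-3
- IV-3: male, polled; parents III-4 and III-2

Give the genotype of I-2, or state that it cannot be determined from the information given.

I-2's phenotype allows WW or Ww, and no parent or child forces a single allele at both positions; consistent genotype assignments exist with I-2 as WW or Ww.

cannot be determined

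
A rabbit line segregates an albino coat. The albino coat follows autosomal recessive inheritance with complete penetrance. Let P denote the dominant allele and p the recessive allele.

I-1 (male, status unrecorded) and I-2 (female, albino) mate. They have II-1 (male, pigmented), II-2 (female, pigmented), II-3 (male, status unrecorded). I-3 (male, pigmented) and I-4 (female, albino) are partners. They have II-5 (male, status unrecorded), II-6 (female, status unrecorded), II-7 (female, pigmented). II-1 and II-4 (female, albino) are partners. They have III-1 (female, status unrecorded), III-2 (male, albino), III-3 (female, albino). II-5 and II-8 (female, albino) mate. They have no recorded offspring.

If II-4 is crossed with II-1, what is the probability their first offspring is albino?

1/2

II-4 is albino, so II-4 is pp.
II-1 is pigmented so carries P and received p from I-2 (pp), so II-1 is Pp.
The cross gives 1/2 Pp : 1/2 pp, so P(offspring is albino) = 1/2.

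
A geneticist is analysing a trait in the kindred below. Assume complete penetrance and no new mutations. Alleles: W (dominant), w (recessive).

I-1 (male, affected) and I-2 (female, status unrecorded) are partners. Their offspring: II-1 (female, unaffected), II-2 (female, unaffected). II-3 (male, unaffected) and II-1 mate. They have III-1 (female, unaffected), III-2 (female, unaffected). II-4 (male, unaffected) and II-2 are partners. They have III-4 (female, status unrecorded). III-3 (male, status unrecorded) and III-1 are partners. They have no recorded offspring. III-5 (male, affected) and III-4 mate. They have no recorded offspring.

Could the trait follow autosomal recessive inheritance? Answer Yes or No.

Yes

A consistent assignment under autosomal recessive exists: I-1 ww, I-2 WW, II-1 Ww, II-2 Ww, II-3 WW, II-4 WW, III-1 WW, III-2 WW, III-3 WW, III-4 WW, III-5 ww.
In this assignment every recorded phenotype matches its genotype and every non-founder's genotype is obtainable from its parents' genotypes, so the pedigree is consistent.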